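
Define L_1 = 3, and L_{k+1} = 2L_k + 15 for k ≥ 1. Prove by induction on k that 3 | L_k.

Base case: L_1 = 3 = 3·1, so 3 | L_1.
Assume 3 | L_j, so L_j = 3t for some integer t.
Then L_{j+1} = 2L_j + 15 = 2·(3t) + 15 = 3(2t + 5), so 3 | L_{j+1}.
By induction, 3 | L_k for all k ≥ 1.

3 | L_k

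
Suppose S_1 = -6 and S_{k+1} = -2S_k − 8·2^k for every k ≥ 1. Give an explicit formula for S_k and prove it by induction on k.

Claim: S_k = (-2)^k − 2·2^k.

Base case: S_1 = -6, and (-2)^1 − 2·2^1 = -2 − 4 = -6.
Assume S_r = (-2)^r − 2·2^r for some r ≥ 1.
Then S_{r+1} = -2S_r − 8·2^r = -2·((-2)^r − 2·2^r) − 8·2^r = (-2)^{r+1} + 4·2^r − 8·2^r = (-2)^{r+1} − 4·2^r = (-2)^{r+1} − 2·2^{r+1}.
Hence S_k = (-2)^k − 2·2^k for every k ≥ 1, by induction.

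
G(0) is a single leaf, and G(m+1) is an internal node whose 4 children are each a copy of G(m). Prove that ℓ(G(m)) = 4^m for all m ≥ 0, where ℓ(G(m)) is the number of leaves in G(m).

Base case: ℓ(G(0)) = 1, and 4^0 = 1.
Assume ℓ(G(r)) = 4^r.
Then ℓ(G(r+1)) = 4·ℓ(G(r)) = 4·4^r = 4^{r+1}.
By induction, ℓ(G(m)) = 4^m for all m ≥ 0.

ℓ(G(m)) = 4^m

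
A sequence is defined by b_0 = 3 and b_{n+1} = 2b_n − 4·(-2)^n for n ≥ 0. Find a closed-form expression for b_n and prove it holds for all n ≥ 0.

Claim: b_n = 2·2^n + (-2)^n.

Base case: b_0 = 3, and 2·2^0 + (-2)^0 = 2 + 1 = 3.
Assume b_k = 2·2^k + (-2)^k for some k ≥ 0.
Then b_{k+1} = 2b_k − 4·(-2)^k = 2·(2·2^k + (-2)^k) − 4·(-2)^k = 2·2^{k+1} + 2·(-2)^k − 4·(-2)^k = 2·2^{k+1} − 2·(-2)^k = 2·2^{k+1} + (-2)^{k+1}.
By induction, b_n = 2·2^n + (-2)^n for all n ≥ 0.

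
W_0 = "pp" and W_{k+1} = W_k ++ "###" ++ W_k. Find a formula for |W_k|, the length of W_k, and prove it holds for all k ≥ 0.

Claim: |W_k| = 5·2^k − 3.

Base case: |W_0| = 2, and 5·2^0 − 3 = 2.
Assume |W_r| = 5·2^r − 3.
Then |W_{r+1}| = |W_r| + 3 + |W_r| = 2|W_r| + 3 = 2(5·2^r − 3) + 3 = 5·2^{r+1} − 6 + 3 = 5·2^{r+1} − 3.
So the formula holds for r+1, and by induction |W_k| = 5·2^k − 3 for all k ≥ 0.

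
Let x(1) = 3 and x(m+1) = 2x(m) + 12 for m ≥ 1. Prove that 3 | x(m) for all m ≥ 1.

Base case: x(1) = 3 = 3·1, so 3 | x(1).
Assume 3 | x(j), so x(j) = 3t for some integer t.
Then x(j+1) = 2x(j) + 12 = 2·(3t) + 12 = 3(2t + 4), so 3 | x(j+1).
So the property holds for j+1, and by induction 3 | x(m) for all m ≥ 1.

3 | x(m)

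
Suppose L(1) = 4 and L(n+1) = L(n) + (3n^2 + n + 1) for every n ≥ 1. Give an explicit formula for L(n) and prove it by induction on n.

Claim: L(n) = n^3 − n^2 + n + 3.

Base case: L(1) = 4, and 1^3 − 1^2 + 1 + 3 = 4.
Assume L(m) = m^3 − m^2 + m + 3.
Then L(m+1) = L(m) + (3m^2 + m + 1) = (m^3 − m^2 + m + 3) + (3m^2 + m + 1) = m^3 + 2m^2 + 2m + 4,
and (m+1)^3 − (m+1)^2 + (m+1) + 3 = m^3 + 2m^2 + 2m + 4.
Hence L(n) = n^3 − n^2 + n + 3 for every n ≥ 1, by induction.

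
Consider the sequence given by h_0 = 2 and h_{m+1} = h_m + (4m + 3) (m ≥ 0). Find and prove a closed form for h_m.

Claim: h_m = 2m^2 + m + 2.

Base case: h_0 = 2, and 2·0^2 + 0 + 2 = 2.
Assume h_r = 2r^2 + r + 2.
Then h_{r+1} = h_r + (4r + 3) = (2r^2 + r + 2) + (4r + 3) = 2r^2 + 5r + 5,
and 2·(r+1)^2 + (r+1) + 2 = 2r^2 + 5r + 5.
By induction, h_m = 2m^2 + m + 2 for all m ≥ 0.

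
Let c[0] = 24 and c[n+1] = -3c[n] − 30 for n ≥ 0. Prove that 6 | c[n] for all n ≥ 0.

Base case: c[0] = 24 = 6·4, so 6 | c[0].
Assume 6 | c[m], so c[m] = 6t for some integer t.
Then c[m+1] = -3c[m] − 30 = -3·(6t) − 30 = 6(-3t − 5), so 6 | c[m+1].
This completes the inductive step, so 6 | c[n] for all n ≥ 0.

6 | c[n]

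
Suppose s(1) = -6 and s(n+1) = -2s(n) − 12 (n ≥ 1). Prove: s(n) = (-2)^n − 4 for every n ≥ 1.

Base case: s(1) = -6, and (-2)^1 − 4 = -2 − 4 = -6.
Assume s(j) = (-2)^j − 4 for some j ≥ 1.
Then s(j+1) = -2s(j) − 12 = -2·((-2)^j − 4) − 12 = -2·(-2)^j + 8 − 12 = (-2)^{j+1} − 4.
By induction, s(n) = (-2)^n − 4 for all n ≥ 1.

s(n) = (-2)^n − 4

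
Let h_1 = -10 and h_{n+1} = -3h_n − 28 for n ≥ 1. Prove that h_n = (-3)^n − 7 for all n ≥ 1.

Base case: h_1 = -10, and (-3)^1 − 7 = -3 − 7 = -10.
Assume h_k = (-3)^k − 7 for some k ≥ 1.
Then h_{k+1} = -3h_k − 28 = -3·((-3)^k − 7) − 28 = -3·(-3)^k + 21 − 28 = (-3)^{k+1} − 7.
So the formula holds for k+1, and by induction h_n = (-3)^n − 7 for all n ≥ 1.

h_n = (-3)^n − 7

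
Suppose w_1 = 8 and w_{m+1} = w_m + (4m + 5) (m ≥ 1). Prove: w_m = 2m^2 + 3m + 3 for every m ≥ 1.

Base case: w_1 = 8, and 2·1^2 + 3·1 + 3 = 8.
Assume w_j = 2j^2 + 3j + 3.
Then w_{j+1} = w_j + (4j + 5) = (2j^2 + 3j + 3) + (4j + 5) = 2j^2 + 7j + 8,
and 2·(j+1)^2 + 3·(j+1) + 3 = 2j^2 + 7j + 8.
By induction, w_m = 2m^2 + 3m + 3 for all m ≥ 1.

w_m = 2m^2 + 3m + 3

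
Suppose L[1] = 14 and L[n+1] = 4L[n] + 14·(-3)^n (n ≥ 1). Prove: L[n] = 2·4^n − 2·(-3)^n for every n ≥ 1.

Base case: L[1] = 14, and 2·4^1 − 2·(-3)^1 = 8 + 6 = 14.
Assume L[k] = 2·4^k − 2·(-3)^k for some k ≥ 1.
Then L[k+1] = 4L[k] + 14·(-3)^k = 4·(2·4^k − 2·(-3)^k) + 14·(-3)^k = 2·4^{k+1} − 8·(-3)^k + 14·(-3)^k = 2·4^{k+1} + 6·(-3)^k = 2·4^{k+1} − 2·(-3)^{k+1}.
So the formula holds for k+1, and by induction L[n] = 2·4^n − 2·(-3)^n for all n ≥ 1.

L[n] = 2·4^n − 2·(-3)^n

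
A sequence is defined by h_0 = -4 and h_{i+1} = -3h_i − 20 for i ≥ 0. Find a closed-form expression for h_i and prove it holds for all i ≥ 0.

Claim: h_i = (-3)^i − 5.

Base case: h_0 = -4, and (-3)^0 − 5 = 1 − 5 = -4.
Assume h_k = (-3)^k − 5 for some k ≥ 0.
Then h_{k+1} = -3h_k − 20 = -3·((-3)^k − 5) − 20 = -3·(-3)^k + 15 − 20 = (-3)^{k+1} − 5.
This completes the inductive step, so h_i = (-3)^i − 5 for all i ≥ 0.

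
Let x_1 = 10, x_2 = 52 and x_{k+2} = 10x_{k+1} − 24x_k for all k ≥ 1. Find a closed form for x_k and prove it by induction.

Claim: x_k = 6^k + 4^k.

Base cases: x_1 = 10 and 6^1 + 4^1 = 10; x_2 = 52 and 6^2 + 4^2 = 52.
Assume x_j = 6^j + 4^j for all 1 ≤ j ≤ r, where r ≥ 2.
Then x_{r+1} = 10x_r − 24x_{r−1} = 10·(6^r + 4^r) − 24·(6^{r−1} + 4^{r−1}) = (10·6 − 24)6^{r−1} + (10·4 − 24)4^{r−1} = 36·6^{r−1} + 16·4^{r−1} = 6^{r+1} + 4^{r+1}.
Hence x_k = 6^k + 4^k for every k ≥ 1, by strong induction.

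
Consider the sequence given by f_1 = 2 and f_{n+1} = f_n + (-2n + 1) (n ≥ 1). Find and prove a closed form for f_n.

Claim: f_n = -n^2 + 2n + 1.

Base case: f_1 = 2, and -1^2 + 2·1 + 1 = 2.
Assume f_m = -m^2 + 2m + 1.
Then f_{m+1} = f_m + (-2m + 1) = (-m^2 + 2m + 1) + (-2m + 1) = -m^2 + 2,
and -(m+1)^2 + 2·(m+1) + 1 = -m^2 + 2.
By induction, f_n = -n^2 + 2n + 1 for all n ≥ 1.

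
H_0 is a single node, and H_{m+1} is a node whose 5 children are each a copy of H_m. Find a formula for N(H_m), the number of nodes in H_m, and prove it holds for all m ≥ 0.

Claim: N(H_m) = (5^{m+1} − 1)/4.

Base case: N(H_0) = 1, and (5^{0+1} − 1)/4 = 1.
Assume N(H_r) = (5^{r+1} − 1)/4.
Then N(H_{r+1}) = 1 + 5N(H_r) = 1 + 5·(5^{r+1} − 1)/4 = 1 + (5^{r+2} − 5)/4 = (4 + 5^{r+2} − 5)/4 = (5^{r+2} − 1)/4.
This completes the inductive step, so N(H_m) = (5^{m+1} − 1)/4 for all m ≥ 0.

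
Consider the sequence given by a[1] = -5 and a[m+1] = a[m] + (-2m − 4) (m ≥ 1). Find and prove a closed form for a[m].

Claim: a[m] = -m^2 − 3m − 1.

Base case: a[1] = -5, and -1^2 − 3·1 − 1 = -5.
Assume a[r] = -r^2 − 3r − 1.
Then a[r+1] = a[r] + (-2r − 4) = (-r^2 − 3r − 1) + (-2r − 4) = -r^2 − 5r − 5,
and -(r+1)^2 − 3·(r+1) − 1 = -r^2 − 5r − 5.
By induction, a[m] = -m^2 − 3m − 1 for all m ≥ 1.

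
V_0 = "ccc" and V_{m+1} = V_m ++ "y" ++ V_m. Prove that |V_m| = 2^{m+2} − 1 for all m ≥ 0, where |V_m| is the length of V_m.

Base case: |V_0| = 3, and 2^{0+2} − 1 = 3.
Assume |V_j| = 2^{j+2} − 1.
Then |V_{j+1}| = |V_j| + 1 + |V_j| = 2|V_j| + 1 = 2(2^{j+2} − 1) + 1 = 2^{j+3} − 2 + 1 = 2^{j+3} − 1.
Hence |V_m| = 2^{m+2} − 1 for every m ≥ 0, by induction.

|V_m| = 2^{m+2} − 1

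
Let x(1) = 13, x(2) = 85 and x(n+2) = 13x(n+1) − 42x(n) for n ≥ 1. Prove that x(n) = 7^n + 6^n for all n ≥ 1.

Base cases: x(1) = 13 and 7^1 + 6^1 = 13; x(2) = 85 and 7^2 + 6^2 = 85.
Assume x(j) = 7^j + 6^j for all 1 ≤ j ≤ k, where k ≥ 2.
Then x(k+1) = 13x(k) − 42x(k−1) = 13·(7^k + 6^k) − 42·(7^{k−1} + 6^{k−1}) = (13·7 − 42)7^{k−1} + (13·6 − 42)6^{k−1} = 49·7^{k−1} + 36·6^{k−1} = 7^{k+1} + 6^{k+1}.
Hence x(n) = 7^n + 6^n for every n ≥ 1, by strong induction.

x(n) = 7^n + 6^n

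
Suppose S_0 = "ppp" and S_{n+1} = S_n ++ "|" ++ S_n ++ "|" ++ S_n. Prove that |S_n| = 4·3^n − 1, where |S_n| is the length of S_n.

Base case: |S_0| = 3, and 4·3^0 − 1 = 3.
Assume |S_r| = 4·3^r − 1.
Then |S_{r+1}| = 3|S_r| + 2 = 3(4·3^r − 1) + 2 = 4·3^{r+1} − 3 + 2 = 4·3^{r+1} − 1.
So the formula holds for r+1, and by induction |S_n| = 4·3^n − 1 for all n ≥ 0.

|S_n| = 4·3^n − 1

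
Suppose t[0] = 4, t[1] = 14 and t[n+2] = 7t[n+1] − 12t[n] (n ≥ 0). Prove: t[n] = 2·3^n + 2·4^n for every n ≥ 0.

Base cases: t[0] = 4 and 2·3^0 + 2·4^0 = 4; t[1] = 14 and 2·3^1 + 2·4^1 = 14.
Assume t[j] = 2·3^j + 2·4^j for all 0 ≤ j ≤ m, where m ≥ 1.
Then t[m+1] = 7t[m] − 12t[m−1] = 7·(2·3^m + 2·4^m) − 12·(2·3^{m−1} + 2·4^{m−1}) = 2·(7·3 − 12)3^{m−1} + 2·(7·4 − 12)4^{m−1} = 18·3^{m−1} + 32·4^{m−1} = 2·3^{m+1} + 2·4^{m+1}.
This completes the inductive step, so t[n] = 2·3^n + 2·4^n for all n ≥ 0.

t[n] = 2·3^n + 2·4^n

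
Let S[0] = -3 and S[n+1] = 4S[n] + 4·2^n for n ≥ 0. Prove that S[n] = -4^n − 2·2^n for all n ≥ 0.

Base case: S[0] = -3, and -4^0 − 2·2^0 = -1 − 2 = -3.
Assume S[r] = -4^r − 2·2^r for some r ≥ 0.
Then S[r+1] = 4S[r] + 4·2^r = 4·(-4^r − 2·2^r) + 4·2^r = -4^{r+1} − 8·2^r + 4·2^r = -4^{r+1} − 4·2^r = -4^{r+1} − 2·2^{r+1}.
This completes the inductive step, so S[n] = -4^n − 2·2^n for all n ≥ 0.

S[n] = -4^n − 2·2^n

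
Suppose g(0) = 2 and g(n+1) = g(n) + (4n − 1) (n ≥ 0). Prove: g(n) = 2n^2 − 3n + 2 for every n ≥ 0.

Base case: g(0) = 2, and 2·0^2 − 3·0 + 2 = 2.
Assume g(m) = 2m^2 − 3m + 2.
Then g(m+1) = g(m) + (4m − 1) = (2m^2 − 3m + 2) + (4m − 1) = 2m^2 + m + 1,
and 2·(m+1)^2 − 3·(m+1) + 2 = 2m^2 + m + 1.
By induction, g(n) = 2n^2 − 3n + 2 for all n ≥ 0.

g(n) = 2n^2 − 3n + 2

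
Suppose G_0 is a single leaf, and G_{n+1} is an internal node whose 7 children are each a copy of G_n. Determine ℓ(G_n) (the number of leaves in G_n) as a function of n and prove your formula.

Claim: ℓ(G_n) = 7^n.

Base case: ℓ(G_0) = 1, and 7^0 = 1.
Assume ℓ(G_j) = 7^j.
Then ℓ(G_{j+1}) = 7·ℓ(G_j) = 7·7^j = 7^{j+1}.
By induction, ℓ(G_n) = 7^n for all n ≥ 0.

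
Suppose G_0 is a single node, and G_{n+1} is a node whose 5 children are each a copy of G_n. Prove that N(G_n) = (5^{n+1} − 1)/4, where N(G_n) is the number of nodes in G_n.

Base case: N(G_0) = 1, and (5^{0+1} − 1)/4 = 1.
Assume N(G_k) = (5^{k+1} − 1)/4.
Then N(G_{k+1}) = 1 + 5N(G_k) = 1 + 5·(5^{k+1} − 1)/4 = 1 + (5^{k+2} − 5)/4 = (4 + 5^{k+2} − 5)/4 = (5^{k+2} − 1)/4.
So the formula holds for k+1, and by induction N(G_n) = (5^{n+1} − 1)/4 for all n ≥ 0.

N(G_n) = (5^{n+1} − 1)/4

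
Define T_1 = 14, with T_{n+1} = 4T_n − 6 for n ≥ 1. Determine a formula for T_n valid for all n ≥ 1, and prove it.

Claim: T_n = 3·4^n + 2.

Base case: T_1 = 14, and 3·4^1 + 2 = 12 + 2 = 14.
Assume T_k = 3·4^k + 2 for some k ≥ 1.
Then T_{k+1} = 4T_k − 6 = 4·(3·4^k + 2) − 6 = 12·4^k + 8 − 6 = 3·4^{k+1} + 2.
So the formula holds for k+1, and by induction T_n = 3·4^n + 2 for all n ≥ 1.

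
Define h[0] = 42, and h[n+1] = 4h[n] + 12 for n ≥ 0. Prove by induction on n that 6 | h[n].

Base case: h[0] = 42 = 6·7, so 6 | h[0].
Assume 6 | h[m], so h[m] = 6t for some integer t.
Then h[m+1] = 4h[m] + 12 = 4·(6t) + 12 = 6(4t + 2), so 6 | h[m+1].
Hence 6 | h[n] for every n ≥ 0, by induction.

6 | h[n]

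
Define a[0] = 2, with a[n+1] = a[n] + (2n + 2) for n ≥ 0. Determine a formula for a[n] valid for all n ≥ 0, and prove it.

Claim: a[n] = n^2 + n + 2.

Base case: a[0] = 2, and 0^2 + 0 + 2 = 2.
Assume a[r] = r^2 + r + 2.
Then a[r+1] = a[r] + (2r + 2) = (r^2 + r + 2) + (2r + 2) = r^2 + 3r + 4,
and (r+1)^2 + (r+1) + 2 = r^2 + 3r + 4.
By induction, a[n] = n^2 + n + 2 for all n ≥ 0.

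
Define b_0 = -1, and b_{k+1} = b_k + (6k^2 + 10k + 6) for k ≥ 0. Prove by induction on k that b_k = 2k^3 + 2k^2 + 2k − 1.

Base case: b_0 = -1, and 2·0^3 + 2·0^2 + 2·0 − 1 = -1.
Assume b_m = 2m^3 + 2m^2 + 2m − 1.
Then b_{m+1} = b_m + (6m^2 + 10m + 6) = (2m^3 + 2m^2 + 2m − 1) + (6m^2 + 10m + 6) = 2m^3 + 8m^2 + 12m + 5,
and 2·(m+1)^3 + 2·(m+1)^2 + 2·(m+1) − 1 = 2m^3 + 8m^2 + 12m + 5.
By induction, b_k = 2k^3 + 2k^2 + 2k − 1 for all k ≥ 0.

b_k = 2k^3 + 2k^2 + 2k − 1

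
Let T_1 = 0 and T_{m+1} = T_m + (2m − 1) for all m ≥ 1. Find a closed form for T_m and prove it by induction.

Claim: T_m = m^2 − 2m + 1.

Base case: T_1 = 0, and 1^2 − 2·1 + 1 = 0.
Assume T_j = j^2 − 2j + 1.
Then T_{j+1} = T_j + (2j − 1) = (j^2 − 2j + 1) + (2j − 1) = j^2,
and (j+1)^2 − 2·(j+1) + 1 = j^2.
This completes the inductive step, so T_m = m^2 − 2m + 1 for all m ≥ 1.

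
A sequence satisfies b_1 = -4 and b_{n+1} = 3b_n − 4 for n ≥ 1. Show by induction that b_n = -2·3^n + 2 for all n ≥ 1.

Base case: b_1 = -4, and -2·3^1 + 2 = -6 + 2 = -4.
Assume b_j = -2·3^j + 2 for some j ≥ 1.
Then b_{j+1} = 3b_j − 4 = 3·(-2·3^j + 2) − 4 = -6·3^j + 6 − 4 = -2·3^{j+1} + 2.
Hence b_n = -2·3^n + 2 for every n ≥ 1, by induction.

b_n = -2·3^n + 2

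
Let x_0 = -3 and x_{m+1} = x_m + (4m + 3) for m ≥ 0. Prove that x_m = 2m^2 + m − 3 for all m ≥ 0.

Base case: x_0 = -3, and 2·0^2 + 0 − 3 = -3.
Assume x_r = 2r^2 + r − 3.
Then x_{r+1} = x_r + (4r + 3) = (2r^2 + r − 3) + (4r + 3) = 2r^2 + 5r,
and 2·(r+1)^2 + (r+1) − 3 = 2r^2 + 5r.
Hence x_m = 2m^2 + m − 3 for every m ≥ 0, by induction.

x_m = 2m^2 + m − 3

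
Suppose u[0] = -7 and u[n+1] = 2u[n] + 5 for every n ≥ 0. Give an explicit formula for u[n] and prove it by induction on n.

Claim: u[n] = -2^{n+1} − 5.

Base case: u[0] = -7, and -2^{0+1} − 5 = -2 − 5 = -7.
Assume u[j] = -2^{j+1} − 5 for some j ≥ 0.
Then u[j+1] = 2u[j] + 5 = 2·(-2^{j+1} − 5) + 5 = -2^{j+2} − 10 + 5 = -2^{j+2} − 5.
So the formula holds for j+1, and by induction u[n] = -2^{n+1} − 5 for all n ≥ 0.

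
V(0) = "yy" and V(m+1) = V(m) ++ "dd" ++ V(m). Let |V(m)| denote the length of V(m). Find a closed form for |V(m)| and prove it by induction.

Claim: |V(m)| = 2^{m+2} − 2.

Base case: |V(0)| = 2, and 2^{0+2} − 2 = 2.
Assume |V(k)| = 2^{k+2} − 2.
Then |V(k+1)| = |V(k)| + 2 + |V(k)| = 2|V(k)| + 2 = 2(2^{k+2} − 2) + 2 = 2^{k+3} − 4 + 2 = 2^{k+3} − 2.
So the formula holds for k+1, and by induction |V(m)| = 2^{m+2} − 2 for all m ≥ 0.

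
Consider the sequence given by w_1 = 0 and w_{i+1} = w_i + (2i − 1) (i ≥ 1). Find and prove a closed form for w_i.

Claim: w_i = i^2 − 2i + 1.

Base case: w_1 = 0, and 1^2 − 2·1 + 1 = 0.
Assume w_r = r^2 − 2r + 1.
Then w_{r+1} = w_r + (2r − 1) = (r^2 − 2r + 1) + (2r − 1) = r^2,
and (r+1)^2 − 2·(r+1) + 1 = r^2.
Hence w_i = i^2 − 2i + 1 for every i ≥ 1, by induction.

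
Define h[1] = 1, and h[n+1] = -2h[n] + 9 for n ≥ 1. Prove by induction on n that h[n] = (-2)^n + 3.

Base case: h[1] = 1, and (-2)^1 + 3 = -2 + 3 = 1.
Assume h[j] = (-2)^j + 3 for some j ≥ 1.
Then h[j+1] = -2h[j] + 9 = -2·((-2)^j + 3) + 9 = -2·(-2)^j − 6 + 9 = (-2)^{j+1} + 3.
This completes the inductive step, so h[n] = (-2)^n + 3 for all n ≥ 1.

h[n] = (-2)^n + 3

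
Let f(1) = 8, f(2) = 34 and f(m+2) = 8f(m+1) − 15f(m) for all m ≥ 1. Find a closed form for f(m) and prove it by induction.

Claim: f(m) = 5^m + 3^m.

Base cases: f(1) = 8 and 5^1 + 3^1 = 8; f(2) = 34 and 5^2 + 3^2 = 34.
Assume f(j) = 5^j + 3^j for all 1 ≤ j ≤ k, where k ≥ 2.
Then f(k+1) = 8f(k) − 15f(k−1) = 8·(5^k + 3^k) − 15·(5^{k−1} + 3^{k−1}) = (8·5 − 15)5^{k−1} + (8·3 − 15)3^{k−1} = 25·5^{k−1} + 9·3^{k−1} = 5^{k+1} + 3^{k+1}.
Hence f(m) = 5^m + 3^m for every m ≥ 1, by strong induction.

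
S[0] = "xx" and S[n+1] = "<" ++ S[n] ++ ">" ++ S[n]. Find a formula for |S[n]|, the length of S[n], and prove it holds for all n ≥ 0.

Claim: |S[n]| = 2^{n+2} − 2.

Base case: |S[0]| = 2, and 2^{0+2} − 2 = 2.
Assume |S[k]| = 2^{k+2} − 2.
Then |S[k+1]| = 1 + |S[k]| + 1 + |S[k]| = 2|S[k]| + 2 = 2(2^{k+2} − 2) + 2 = 2^{k+3} − 4 + 2 = 2^{k+3} − 2.
This completes the inductive step, so |S[n]| = 2^{n+2} − 2 for all n ≥ 0.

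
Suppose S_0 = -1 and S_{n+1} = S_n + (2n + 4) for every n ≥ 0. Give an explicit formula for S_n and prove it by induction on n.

Claim: S_n = n^2 + 3n − 1.

Base case: S_0 = -1, and 0^2 + 3·0 − 1 = -1.
Assume S_m = m^2 + 3m − 1.
Then S_{m+1} = S_m + (2m + 4) = (m^2 + 3m − 1) + (2m + 4) = m^2 + 5m + 3,
and (m+1)^2 + 3·(m+1) − 1 = m^2 + 5m + 3.
Hence S_n = n^2 + 3n − 1 for every n ≥ 0, by induction.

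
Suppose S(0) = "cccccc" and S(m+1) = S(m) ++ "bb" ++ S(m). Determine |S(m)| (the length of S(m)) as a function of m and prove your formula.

Claim: |S(m)| = 2^{m+3} − 2.

Base case: |S(0)| = 6, and 2^{0+3} − 2 = 6.
Assume |S(j)| = 2^{j+3} − 2.
Then |S(j+1)| = |S(j)| + 2 + |S(j)| = 2|S(j)| + 2 = 2(2^{j+3} − 2) + 2 = 2^{j+1+3} − 4 + 2 = 2^{j+1+3} − 2.
Hence |S(m)| = 2^{m+3} − 2 for every m ≥ 0, by induction.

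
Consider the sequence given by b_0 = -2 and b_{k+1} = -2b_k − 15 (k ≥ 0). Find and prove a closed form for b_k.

Claim: b_k = 3·(-2)^k − 5.

Base case: b_0 = -2, and 3·(-2)^0 − 5 = 3 − 5 = -2.
Assume b_r = 3·(-2)^r − 5 for some r ≥ 0.
Then b_{r+1} = -2b_r − 15 = -2·(3·(-2)^r − 5) − 15 = -6·(-2)^r + 10 − 15 = 3·(-2)^{r+1} − 5.
By induction, b_k = 3·(-2)^k − 5 for all k ≥ 0.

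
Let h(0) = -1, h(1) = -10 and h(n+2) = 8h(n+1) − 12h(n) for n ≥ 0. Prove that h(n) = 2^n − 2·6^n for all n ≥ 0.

Base cases: h(0) = -1 and 2^0 − 2·6^0 = -1; h(1) = -10 and 2^1 − 2·6^1 = -10.
Assume h(j) = 2^j − 2·6^j for all 0 ≤ j ≤ m, where m ≥ 1.
Then h(m+1) = 8h(m) − 12h(m−1) = 8·(2^m − 2·6^m) − 12·(2^{m−1} − 2·6^{m−1}) = (8·2 − 12)2^{m−1} − 2·(8·6 − 12)6^{m−1} = 4·2^{m−1} − 72·6^{m−1} = 2^{m+1} − 2·6^{m+1}.
Hence h(n) = 2^n − 2·6^n for every n ≥ 0, by strong induction.

h(n) = 2^n − 2·6^n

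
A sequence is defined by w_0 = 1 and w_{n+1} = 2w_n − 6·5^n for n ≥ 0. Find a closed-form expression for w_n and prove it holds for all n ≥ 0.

Claim: w_n = 3·2^n − 2·5^n.

Base case: w_0 = 1, and 3·2^0 − 2·5^0 = 3 − 2 = 1.
Assume w_k = 3·2^k − 2·5^k for some k ≥ 0.
Then w_{k+1} = 2w_k − 6·5^k = 2·(3·2^k − 2·5^k) − 6·5^k = 3·2^{k+1} − 4·5^k − 6·5^k = 3·2^{k+1} − 10·5^k = 3·2^{k+1} − 2·5^{k+1}.
This completes the inductive step, so w_n = 3·2^n − 2·5^n for all n ≥ 0.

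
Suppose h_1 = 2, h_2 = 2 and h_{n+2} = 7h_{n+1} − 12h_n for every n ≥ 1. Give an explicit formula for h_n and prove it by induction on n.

Claim: h_n = 2·3^n − 4^n.

Base cases: h_1 = 2 and 2·3^1 − 4^1 = 2; h_2 = 2 and 2·3^2 − 4^2 = 2.
Assume h_j = 2·3^j − 4^j for all 1 ≤ j ≤ r, where r ≥ 2.
Then h_{r+1} = 7h_r − 12h_{r−1} = 7·(2·3^r − 4^r) − 12·(2·3^{r−1} − 4^{r−1}) = 2·(7·3 − 12)3^{r−1} − (7·4 − 12)4^{r−1} = 18·3^{r−1} − 16·4^{r−1} = 2·3^{r+1} − 4^{r+1}.
This completes the inductive step, so h_n = 2·3^n − 4^n for all n ≥ 1.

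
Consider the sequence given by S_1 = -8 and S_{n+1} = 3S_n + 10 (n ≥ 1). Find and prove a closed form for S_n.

Claim: S_n = -3^n − 5.

Base case: S_1 = -8, and -3^1 − 5 = -3 − 5 = -8.
Assume S_m = -3^m − 5 for some m ≥ 1.
Then S_{m+1} = 3S_m + 10 = 3·(-3^m − 5) + 10 = -3^{m+1} − 15 + 10 = -3^{m+1} − 5.
Hence S_n = -3^n − 5 for every n ≥ 1, by induction.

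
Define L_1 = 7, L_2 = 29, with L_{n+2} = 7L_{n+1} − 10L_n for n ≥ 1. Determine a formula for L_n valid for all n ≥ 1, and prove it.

Claim: L_n = 2^n + 5^n.

Base cases: L_1 = 7 and 2^1 + 5^1 = 7; L_2 = 29 and 2^2 + 5^2 = 29.
Assume L_i = 2^i + 5^i for all 1 ≤ i ≤ j, where j ≥ 2.
Then L_{j+1} = 7L_j − 10L_{j−1} = 7·(2^j + 5^j) − 10·(2^{j−1} + 5^{j−1}) = (7·2 − 10)2^{j−1} + (7·5 − 10)5^{j−1} = 4·2^{j−1} + 25·5^{j−1} = 2^{j+1} + 5^{j+1}.
This completes the inductive step, so L_n = 2^n + 5^n for all n ≥ 1.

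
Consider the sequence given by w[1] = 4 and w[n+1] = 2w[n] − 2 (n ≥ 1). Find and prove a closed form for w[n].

Claim: w[n] = 2^n + 2.

Base case: w[1] = 4, and 2^1 + 2 = 2 + 2 = 4.
Assume w[k] = 2^k + 2 for some k ≥ 1.
Then w[k+1] = 2w[k] − 2 = 2·(2^k + 2) − 2 = 2^{k+1} + 4 − 2 = 2^{k+1} + 2.
This completes the inductive step, so w[n] = 2^n + 2 for all n ≥ 1.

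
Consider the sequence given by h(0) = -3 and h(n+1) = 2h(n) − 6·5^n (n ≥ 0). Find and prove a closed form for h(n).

Claim: h(n) = -2^n − 2·5^n.

Base case: h(0) = -3, and -2^0 − 2·5^0 = -1 − 2 = -3.
Assume h(m) = -2^m − 2·5^m for some m ≥ 0.
Then h(m+1) = 2h(m) − 6·5^m = 2·(-2^m − 2·5^m) − 6·5^m = -2^{m+1} − 4·5^m − 6·5^m = -2^{m+1} − 10·5^m = -2^{m+1} − 2·5^{m+1}.
By induction, h(n) = -2^n − 2·5^n for all n ≥ 0.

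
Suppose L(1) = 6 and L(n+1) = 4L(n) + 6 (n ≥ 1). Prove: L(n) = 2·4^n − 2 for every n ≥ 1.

Base case: L(1) = 6, and 2·4^1 − 2 = 8 − 2 = 6.
Assume L(j) = 2·4^j − 2 for some j ≥ 1.
Then L(j+1) = 4L(j) + 6 = 4·(2·4^j − 2) + 6 = 8·4^j − 8 + 6 = 2·4^{j+1} − 2.
This completes the inductive step, so L(n) = 2·4^n − 2 for all n ≥ 1.

L(n) = 2·4^n − 2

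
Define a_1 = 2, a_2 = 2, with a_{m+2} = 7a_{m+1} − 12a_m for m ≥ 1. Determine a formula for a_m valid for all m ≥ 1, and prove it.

Claim: a_m = 2·3^m − 4^m.

Base cases: a_1 = 2 and 2·3^1 − 4^1 = 2; a_2 = 2 and 2·3^2 − 4^2 = 2.
Assume a_i = 2·3^i − 4^i for all 1 ≤ i ≤ j, where j ≥ 2.
Then a_{j+1} = 7a_j − 12a_{j−1} = 7·(2·3^j − 4^j) − 12·(2·3^{j−1} − 4^{j−1}) = 2·(7·3 − 12)3^{j−1} − (7·4 − 12)4^{j−1} = 18·3^{j−1} − 16·4^{j−1} = 2·3^{j+1} − 4^{j+1}.
By strong induction, a_m = 2·3^m − 4^m for all m ≥ 1.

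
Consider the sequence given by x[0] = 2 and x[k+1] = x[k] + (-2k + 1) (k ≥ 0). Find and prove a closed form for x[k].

Claim: x[k] = -k^2 + 2k + 2.

Base case: x[0] = 2, and -0^2 + 2·0 + 2 = 2.
Assume x[j] = -j^2 + 2j + 2.
Then x[j+1] = x[j] + (-2j + 1) = (-j^2 + 2j + 2) + (-2j + 1) = -j^2 + 3,
and -(j+1)^2 + 2·(j+1) + 2 = -j^2 + 3.
This completes the inductive step, so x[k] = -k^2 + 2k + 2 for all k ≥ 0.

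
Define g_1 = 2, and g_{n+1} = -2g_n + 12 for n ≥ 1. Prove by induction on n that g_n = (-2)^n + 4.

Base case: g_1 = 2, and (-2)^1 + 4 = -2 + 4 = 2.
Assume g_m = (-2)^m + 4 for some m ≥ 1.
Then g_{m+1} = -2g_m + 12 = -2·((-2)^m + 4) + 12 = -2·(-2)^m − 8 + 12 = (-2)^{m+1} + 4.
This completes the inductive step, so g_n = (-2)^n + 4 for all n ≥ 1.

g_n = (-2)^n + 4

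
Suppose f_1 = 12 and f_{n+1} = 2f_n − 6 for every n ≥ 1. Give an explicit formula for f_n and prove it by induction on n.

Claim: f_n = 3·2^n + 6.

Base case: f_1 = 12, and 3·2^1 + 6 = 6 + 6 = 12.
Assume f_k = 3·2^k + 6 for some k ≥ 1.
Then f_{k+1} = 2f_k − 6 = 2·(3·2^k + 6) − 6 = 6·2^k + 12 − 6 = 3·2^{k+1} + 6.
By induction, f_n = 3·2^n + 6 for all n ≥ 1.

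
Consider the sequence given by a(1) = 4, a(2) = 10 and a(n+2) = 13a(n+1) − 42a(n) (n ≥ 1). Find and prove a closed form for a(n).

Claim: a(n) = 3·6^n − 2·7^n.

Base cases: a(1) = 4 and 3·6^1 − 2·7^1 = 4; a(2) = 10 and 3·6^2 − 2·7^2 = 10.
Assume a(j) = 3·6^j − 2·7^j for all 1 ≤ j ≤ k, where k ≥ 2.
Then a(k+1) = 13a(k) − 42a(k−1) = 13·(3·6^k − 2·7^k) − 42·(3·6^{k−1} − 2·7^{k−1}) = 3·(13·6 − 42)6^{k−1} − 2·(13·7 − 42)7^{k−1} = 108·6^{k−1} − 98·7^{k−1} = 3·6^{k+1} − 2·7^{k+1}.
This completes the inductive step, so a(n) = 3·6^n − 2·7^n for all n ≥ 1.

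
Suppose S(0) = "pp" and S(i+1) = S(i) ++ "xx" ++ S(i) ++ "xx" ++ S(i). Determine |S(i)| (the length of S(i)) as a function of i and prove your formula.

Claim: |S(i)| = 4·3^i − 2.

Base case: |S(0)| = 2, and 4·3^0 − 2 = 2.
Assume |S(j)| = 4·3^j − 2.
Then |S(j+1)| = 3|S(j)| + 4 = 3(4·3^j − 2) + 4 = 4·3^{j+1} − 6 + 4 = 4·3^{j+1} − 2.
By induction, |S(i)| = 4·3^i − 2 for all i ≥ 0.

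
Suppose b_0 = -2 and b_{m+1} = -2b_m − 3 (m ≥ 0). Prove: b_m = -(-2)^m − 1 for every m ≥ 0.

Base case: b_0 = -2, and -(-2)^0 − 1 = -1 − 1 = -2.
Assume b_j = -(-2)^j − 1 for some j ≥ 0.
Then b_{j+1} = -2b_j − 3 = -2·(-(-2)^j − 1) − 3 = 2·(-2)^j + 2 − 3 = -(-2)^{j+1} − 1.
So the formula holds for j+1, and by induction b_m = -(-2)^m − 1 for all m ≥ 0.

b_m = -(-2)^m − 1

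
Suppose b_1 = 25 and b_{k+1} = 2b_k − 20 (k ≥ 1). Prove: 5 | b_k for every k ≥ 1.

Base case: b_1 = 25 = 5·5, so 5 | b_1.
Assume 5 | b_r, so b_r = 5t for some integer t.
Then b_{r+1} = 2b_r − 20 = 2·(5t) − 20 = 5(2t − 4), so 5 | b_{r+1}.
By induction, 5 | b_k for all k ≥ 1.

5 | b_k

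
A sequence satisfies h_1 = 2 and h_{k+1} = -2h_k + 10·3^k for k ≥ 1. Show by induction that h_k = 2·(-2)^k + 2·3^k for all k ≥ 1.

Base case: h_1 = 2, and 2·(-2)^1 + 2·3^1 = -4 + 6 = 2.
Assume h_m = 2·(-2)^m + 2·3^m for some m ≥ 1.
Then h_{m+1} = -2h_m + 10·3^m = -2·(2·(-2)^m + 2·3^m) + 10·3^m = 2·(-2)^{m+1} − 4·3^m + 10·3^m = 2·(-2)^{m+1} + 6·3^m = 2·(-2)^{m+1} + 2·3^{m+1}.
So the formula holds for m+1, and by induction h_k = 2·(-2)^k + 2·3^k for all k ≥ 1.

h_k = 2·(-2)^k + 2·3^k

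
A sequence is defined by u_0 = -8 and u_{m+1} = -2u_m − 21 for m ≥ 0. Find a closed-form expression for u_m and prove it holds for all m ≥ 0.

Claim: u_m = -(-2)^m − 7.

Base case: u_0 = -8, and -(-2)^0 − 7 = -1 − 7 = -8.
Assume u_r = -(-2)^r − 7 for some r ≥ 0.
Then u_{r+1} = -2u_r − 21 = -2·(-(-2)^r − 7) − 21 = 2·(-2)^r + 14 − 21 = -(-2)^{r+1} − 7.
By induction, u_m = -(-2)^m − 7 for all m ≥ 0.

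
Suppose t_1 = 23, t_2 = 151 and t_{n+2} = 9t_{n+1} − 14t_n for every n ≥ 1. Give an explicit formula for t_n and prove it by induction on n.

Claim: t_n = 3·7^n + 2^n.

Base cases: t_1 = 23 and 3·7^1 + 2^1 = 23; t_2 = 151 and 3·7^2 + 2^2 = 151.
Assume t_j = 3·7^j + 2^j for all 1 ≤ j ≤ m, where m ≥ 2.
Then t_{m+1} = 9t_m − 14t_{m−1} = 9·(3·7^m + 2^m) − 14·(3·7^{m−1} + 2^{m−1}) = 3·(9·7 − 14)7^{m−1} + (9·2 − 14)2^{m−1} = 147·7^{m−1} + 4·2^{m−1} = 3·7^{m+1} + 2^{m+1}.
This completes the inductive step, so t_n = 3·7^n + 2^n for all n ≥ 1.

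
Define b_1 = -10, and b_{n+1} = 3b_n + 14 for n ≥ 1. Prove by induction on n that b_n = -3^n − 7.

Base case: b_1 = -10, and -3^1 − 7 = -3 − 7 = -10.
Assume b_r = -3^r − 7 for some r ≥ 1.
Then b_{r+1} = 3b_r + 14 = 3·(-3^r − 7) + 14 = -3^{r+1} − 21 + 14 = -3^{r+1} − 7.
By induction, b_n = -3^n − 7 for all n ≥ 1.

b_n = -3^n − 7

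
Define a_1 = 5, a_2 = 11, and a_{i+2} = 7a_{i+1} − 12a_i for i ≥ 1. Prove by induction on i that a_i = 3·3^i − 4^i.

Base cases: a_1 = 5 and 3·3^1 − 4^1 = 5; a_2 = 11 and 3·3^2 − 4^2 = 11.
Assume a_j = 3·3^j − 4^j for all 1 ≤ j ≤ r, where r ≥ 2.
Then a_{r+1} = 7a_r − 12a_{r−1} = 7·(3·3^r − 4^r) − 12·(3·3^{r−1} − 4^{r−1}) = 3·(7·3 − 12)3^{r−1} − (7·4 − 12)4^{r−1} = 27·3^{r−1} − 16·4^{r−1} = 3·3^{r+1} − 4^{r+1}.
By strong induction, a_i = 3·3^i − 4^i for all i ≥ 1.

a_i = 3·3^i − 4^i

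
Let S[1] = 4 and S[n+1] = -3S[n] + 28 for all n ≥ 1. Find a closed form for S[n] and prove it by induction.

Claim: S[n] = (-3)^n + 7.

Base case: S[1] = 4, and (-3)^1 + 7 = -3 + 7 = 4.
Assume S[r] = (-3)^r + 7 for some r ≥ 1.
Then S[r+1] = -3S[r] + 28 = -3·((-3)^r + 7) + 28 = -3·(-3)^r − 21 + 28 = (-3)^{r+1} + 7.
By induction, S[n] = (-3)^n + 7 for all n ≥ 1.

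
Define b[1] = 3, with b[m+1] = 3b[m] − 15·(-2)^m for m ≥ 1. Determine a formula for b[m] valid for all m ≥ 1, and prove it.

Claim: b[m] = 3·3^m + 3·(-2)^m.

Base case: b[1] = 3, and 3·3^1 + 3·(-2)^1 = 9 − 6 = 3.
Assume b[r] = 3·3^r + 3·(-2)^r for some r ≥ 1.
Then b[r+1] = 3b[r] − 15·(-2)^r = 3·(3·3^r + 3·(-2)^r) − 15·(-2)^r = 3·3^{r+1} + 9·(-2)^r − 15·(-2)^r = 3·3^{r+1} − 6·(-2)^r = 3·3^{r+1} + 3·(-2)^{r+1}.
So the formula holds for r+1, and by induction b[m] = 3·3^m + 3·(-2)^m for all m ≥ 1.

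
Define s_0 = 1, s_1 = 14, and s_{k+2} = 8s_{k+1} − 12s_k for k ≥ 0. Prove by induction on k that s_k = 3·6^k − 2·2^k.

Base cases: s_0 = 1 and 3·6^0 − 2·2^0 = 1; s_1 = 14 and 3·6^1 − 2·2^1 = 14.
Assume s_i = 3·6^i − 2·2^i for all 0 ≤ i ≤ j, where j ≥ 1.
Then s_{j+1} = 8s_j − 12s_{j−1} = 8·(3·6^j − 2·2^j) − 12·(3·6^{j−1} − 2·2^{j−1}) = 3·(8·6 − 12)6^{j−1} − 2·(8·2 − 12)2^{j−1} = 108·6^{j−1} − 8·2^{j−1} = 3·6^{j+1} − 2·2^{j+1}.
By strong induction, s_k = 3·6^k − 2·2^k for all k ≥ 0.

s_k = 3·6^k − 2·2^k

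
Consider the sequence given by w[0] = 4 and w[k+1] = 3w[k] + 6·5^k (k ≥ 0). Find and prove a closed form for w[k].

Claim: w[k] = 3^k + 3·5^k.

Base case: w[0] = 4, and 3^0 + 3·5^0 = 1 + 3 = 4.
Assume w[r] = 3^r + 3·5^r for some r ≥ 0.
Then w[r+1] = 3w[r] + 6·5^r = 3·(3^r + 3·5^r) + 6·5^r = 3^{r+1} + 9·5^r + 6·5^r = 3^{r+1} + 15·5^r = 3^{r+1} + 3·5^{r+1}.
This completes the inductive step, so w[k] = 3^k + 3·5^k for all k ≥ 0.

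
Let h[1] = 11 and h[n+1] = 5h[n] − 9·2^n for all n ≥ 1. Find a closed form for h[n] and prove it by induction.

Claim: h[n] = 5^n + 3·2^n.

Base case: h[1] = 11, and 5^1 + 3·2^1 = 5 + 6 = 11.
Assume h[j] = 5^j + 3·2^j for some j ≥ 1.
Then h[j+1] = 5h[j] − 9·2^j = 5·(5^j + 3·2^j) − 9·2^j = 5^{j+1} + 15·2^j − 9·2^j = 5^{j+1} + 6·2^j = 5^{j+1} + 3·2^{j+1}.
This completes the inductive step, so h[n] = 5^n + 3·2^n for all n ≥ 1.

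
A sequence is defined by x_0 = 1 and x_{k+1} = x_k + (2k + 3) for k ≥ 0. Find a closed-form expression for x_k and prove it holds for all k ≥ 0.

Claim: x_k = k^2 + 2k + 1.

Base case: x_0 = 1, and 0^2 + 2·0 + 1 = 1.
Assume x_m = m^2 + 2m + 1.
Then x_{m+1} = x_m + (2m + 3) = (m^2 + 2m + 1) + (2m + 3) = m^2 + 4m + 4,
and (m+1)^2 + 2·(m+1) + 1 = m^2 + 4m + 4.
Hence x_k = k^2 + 2k + 1 for every k ≥ 0, by induction.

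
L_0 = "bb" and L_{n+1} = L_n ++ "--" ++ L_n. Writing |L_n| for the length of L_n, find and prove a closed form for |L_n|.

Claim: |L_n| = 2^{n+2} − 2.

Base case: |L_0| = 2, and 2^{0+2} − 2 = 2.
Assume |L_m| = 2^{m+2} − 2.
Then |L_{m+1}| = |L_m| + 2 + |L_m| = 2|L_m| + 2 = 2(2^{m+2} − 2) + 2 = 2^{m+3} − 4 + 2 = 2^{m+3} − 2.
This completes the inductive step, so |L_n| = 2^{n+2} − 2 for all n ≥ 0.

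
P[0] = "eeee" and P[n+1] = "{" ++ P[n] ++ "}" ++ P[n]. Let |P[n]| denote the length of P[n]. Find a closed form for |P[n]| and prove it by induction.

Claim: |P[n]| = 6·2^n − 2.

Base case: |P[0]| = 4, and 6·2^0 − 2 = 4.
Assume |P[j]| = 6·2^j − 2.
Then |P[j+1]| = 1 + |P[j]| + 1 + |P[j]| = 2|P[j]| + 2 = 2(6·2^j − 2) + 2 = 6·2^{j+1} − 4 + 2 = 6·2^{j+1} − 2.
Hence |P[n]| = 6·2^n − 2 for every n ≥ 0, by induction.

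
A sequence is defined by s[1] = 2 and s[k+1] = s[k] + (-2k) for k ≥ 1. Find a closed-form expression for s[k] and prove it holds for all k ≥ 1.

Claim: s[k] = -k^2 + k + 2.

Base case: s[1] = 2, and -1^2 + 1 + 2 = 2.
Assume s[m] = -m^2 + m + 2.
Then s[m+1] = s[m] + (-2m) = (-m^2 + m + 2) + (-2m) = -m^2 − m + 2,
and -(m+1)^2 + (m+1) + 2 = -m^2 − m + 2.
This completes the inductive step, so s[k] = -k^2 + k + 2 for all k ≥ 1.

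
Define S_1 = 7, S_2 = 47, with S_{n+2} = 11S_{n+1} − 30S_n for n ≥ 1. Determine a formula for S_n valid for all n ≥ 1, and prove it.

Claim: S_n = -5^n + 2·6^n.

Base cases: S_1 = 7 and -5^1 + 2·6^1 = 7; S_2 = 47 and -5^2 + 2·6^2 = 47.
Assume S_i = -5^i + 2·6^i for all 1 ≤ i ≤ j, where j ≥ 2.
Then S_{j+1} = 11S_j − 30S_{j−1} = 11·(-5^j + 2·6^j) − 30·(-5^{j−1} + 2·6^{j−1}) = -(11·5 − 30)5^{j−1} + 2·(11·6 − 30)6^{j−1} = -25·5^{j−1} + 72·6^{j−1} = -5^{j+1} + 2·6^{j+1}.
So the formula holds for j+1, and by strong induction S_n = -5^n + 2·6^n for all n ≥ 1.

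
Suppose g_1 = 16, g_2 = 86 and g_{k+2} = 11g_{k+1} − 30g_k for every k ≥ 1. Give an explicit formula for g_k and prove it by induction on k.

Claim: g_k = 2·5^k + 6^k.

Base cases: g_1 = 16 and 2·5^1 + 6^1 = 16; g_2 = 86 and 2·5^2 + 6^2 = 86.
Assume g_j = 2·5^j + 6^j for all 1 ≤ j ≤ r, where r ≥ 2.
Then g_{r+1} = 11g_r − 30g_{r−1} = 11·(2·5^r + 6^r) − 30·(2·5^{r−1} + 6^{r−1}) = 2·(11·5 − 30)5^{r−1} + (11·6 − 30)6^{r−1} = 50·5^{r−1} + 36·6^{r−1} = 2·5^{r+1} + 6^{r+1}.
So the formula holds for r+1, and by strong induction g_k = 2·5^k + 6^k for all k ≥ 1.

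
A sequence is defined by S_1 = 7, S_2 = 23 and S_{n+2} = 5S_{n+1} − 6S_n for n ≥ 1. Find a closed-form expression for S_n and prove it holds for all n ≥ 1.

Claim: S_n = 3·3^n − 2^n.

Base cases: S_1 = 7 and 3·3^1 − 2^1 = 7; S_2 = 23 and 3·3^2 − 2^2 = 23.
Assume S_j = 3·3^j − 2^j for all 1 ≤ j ≤ k, where k ≥ 2.
Then S_{k+1} = 5S_k − 6S_{k−1} = 5·(3·3^k − 2^k) − 6·(3·3^{k−1} − 2^{k−1}) = 3·(5·3 − 6)3^{k−1} − (5·2 − 6)2^{k−1} = 27·3^{k−1} − 4·2^{k−1} = 3·3^{k+1} − 2^{k+1}.
By strong induction, S_n = 3·3^n − 2^n for all n ≥ 1.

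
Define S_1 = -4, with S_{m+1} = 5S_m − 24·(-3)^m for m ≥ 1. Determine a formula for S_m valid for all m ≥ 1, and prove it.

Claim: S_m = 5^m + 3·(-3)^m.

Base case: S_1 = -4, and 5^1 + 3·(-3)^1 = 5 − 9 = -4.
Assume S_j = 5^j + 3·(-3)^j for some j ≥ 1.
Then S_{j+1} = 5S_j − 24·(-3)^j = 5·(5^j + 3·(-3)^j) − 24·(-3)^j = 5^{j+1} + 15·(-3)^j − 24·(-3)^j = 5^{j+1} − 9·(-3)^j = 5^{j+1} + 3·(-3)^{j+1}.
Hence S_m = 5^m + 3·(-3)^m for every m ≥ 1, by induction.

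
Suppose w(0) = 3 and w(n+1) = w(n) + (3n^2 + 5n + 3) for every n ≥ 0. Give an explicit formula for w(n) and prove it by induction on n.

Claim: w(n) = n^3 + n^2 + n + 3.

Base case: w(0) = 3, and 0^3 + 0^2 + 0 + 3 = 3.
Assume w(r) = r^3 + r^2 + r + 3.
Then w(r+1) = w(r) + (3r^2 + 5r + 3) = (r^3 + r^2 + r + 3) + (3r^2 + 5r + 3) = r^3 + 4r^2 + 6r + 6,
and (r+1)^3 + (r+1)^2 + (r+1) + 3 = r^3 + 4r^2 + 6r + 6.
This completes the inductive step, so w(n) = n^3 + n^2 + n + 3 for all n ≥ 0.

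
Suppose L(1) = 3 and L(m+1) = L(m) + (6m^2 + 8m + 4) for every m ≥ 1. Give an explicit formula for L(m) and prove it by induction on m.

Claim: L(m) = 2m^3 + m^2 + m − 1.

Base case: L(1) = 3, and 2·1^3 + 1^2 + 1 − 1 = 3.
Assume L(j) = 2j^3 + j^2 + j − 1.
Then L(j+1) = L(j) + (6j^2 + 8j + 4) = (2j^3 + j^2 + j − 1) + (6j^2 + 8j + 4) = 2j^3 + 7j^2 + 9j + 3,
and 2·(j+1)^3 + (j+1)^2 + (j+1) − 1 = 2j^3 + 7j^2 + 9j + 3.
Hence L(m) = 2m^3 + m^2 + m − 1 for every m ≥ 1, by induction.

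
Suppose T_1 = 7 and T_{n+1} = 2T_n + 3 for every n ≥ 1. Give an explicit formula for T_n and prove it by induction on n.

Claim: T_n = 5·2^n − 3.

Base case: T_1 = 7, and 5·2^1 − 3 = 10 − 3 = 7.
Assume T_k = 5·2^k − 3 for some k ≥ 1.
Then T_{k+1} = 2T_k + 3 = 2·(5·2^k − 3) + 3 = 10·2^k − 6 + 3 = 5·2^{k+1} − 3.
This completes the inductive step, so T_n = 5·2^n − 3 for all n ≥ 1.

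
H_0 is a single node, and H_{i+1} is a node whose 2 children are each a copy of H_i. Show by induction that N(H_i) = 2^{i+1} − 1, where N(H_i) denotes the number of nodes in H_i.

Base case: N(H_0) = 1, and 2^{0+1} − 1 = 1.
Assume N(H_k) = 2^{k+1} − 1.
Then N(H_{k+1}) = 1 + 2N(H_k) = 1 + 2(2^{k+1} − 1) = 2^{k+2} − 2 + 1 = 2^{k+2} − 1.
So the formula holds for k+1, and by induction N(H_i) = 2^{i+1} − 1 for all i ≥ 0.

N(H_i) = 2^{i+1} − 1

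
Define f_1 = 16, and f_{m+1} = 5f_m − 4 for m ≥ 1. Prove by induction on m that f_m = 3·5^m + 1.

Base case: f_1 = 16, and 3·5^1 + 1 = 15 + 1 = 16.
Assume f_r = 3·5^r + 1 for some r ≥ 1.
Then f_{r+1} = 5f_r − 4 = 5·(3·5^r + 1) − 4 = 15·5^r + 5 − 4 = 3·5^{r+1} + 1.
Hence f_m = 3·5^m + 1 for every m ≥ 1, by induction.

f_m = 3·5^m + 1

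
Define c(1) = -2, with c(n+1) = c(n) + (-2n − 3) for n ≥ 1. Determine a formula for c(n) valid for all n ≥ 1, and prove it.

Claim: c(n) = -n^2 − 2n + 1.

Base case: c(1) = -2, and -1^2 − 2·1 + 1 = -2.
Assume c(j) = -j^2 − 2j + 1.
Then c(j+1) = c(j) + (-2j − 3) = (-j^2 − 2j + 1) + (-2j − 3) = -j^2 − 4j − 2,
and -(j+1)^2 − 2·(j+1) + 1 = -j^2 − 4j − 2.
By induction, c(n) = -n^2 − 2n + 1 for all n ≥ 1.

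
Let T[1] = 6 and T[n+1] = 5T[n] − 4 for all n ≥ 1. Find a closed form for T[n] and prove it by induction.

Claim: T[n] = 5^n + 1.

Base case: T[1] = 6, and 5^1 + 1 = 5 + 1 = 6.
Assume T[r] = 5^r + 1 for some r ≥ 1.
Then T[r+1] = 5T[r] − 4 = 5·(5^r + 1) − 4 = 5^{r+1} + 5 − 4 = 5^{r+1} + 1.
So the formula holds for r+1, and by induction T[n] = 5^n + 1 for all n ≥ 1.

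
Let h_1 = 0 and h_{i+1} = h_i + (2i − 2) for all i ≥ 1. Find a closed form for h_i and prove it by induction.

Claim: h_i = i^2 − 3i + 2.

Base case: h_1 = 0, and 1^2 − 3·1 + 2 = 0.
Assume h_j = j^2 − 3j + 2.
Then h_{j+1} = h_j + (2j − 2) = (j^2 − 3j + 2) + (2j − 2) = j^2 − j,
and (j+1)^2 − 3·(j+1) + 2 = j^2 − j.
By induction, h_i = i^2 − 3i + 2 for all i ≥ 1.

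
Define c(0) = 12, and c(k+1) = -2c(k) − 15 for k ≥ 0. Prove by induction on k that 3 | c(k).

Base case: c(0) = 12 = 3·4, so 3 | c(0).
Assume 3 | c(m), so c(m) = 3t for some integer t.
Then c(m+1) = -2c(m) − 15 = -2·(3t) − 15 = 3(-2t − 5), so 3 | c(m+1).
By induction, 3 | c(k) for all k ≥ 0.

3 | c(k)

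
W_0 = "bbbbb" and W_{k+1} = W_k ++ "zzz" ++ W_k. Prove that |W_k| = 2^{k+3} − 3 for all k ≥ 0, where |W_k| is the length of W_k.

Base case: |W_0| = 5, and 2^{0+3} − 3 = 5.
Assume |W_m| = 2^{m+3} − 3.
Then |W_{m+1}| = |W_m| + 3 + |W_m| = 2|W_m| + 3 = 2(2^{m+3} − 3) + 3 = 2^{m+1+3} − 6 + 3 = 2^{m+1+3} − 3.
By induction, |W_k| = 2^{k+3} − 3 for all k ≥ 0.

|W_k| = 2^{k+3} − 3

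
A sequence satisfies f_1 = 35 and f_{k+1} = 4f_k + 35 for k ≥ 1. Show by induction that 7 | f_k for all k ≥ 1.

Base case: f_1 = 35 = 7·5, so 7 | f_1.
Assume 7 | f_j, so f_j = 7t for some integer t.
Then f_{j+1} = 4f_j + 35 = 4·(7t) + 35 = 7(4t + 5), so 7 | f_{j+1}.
By induction, 7 | f_k for all k ≥ 1.

7 | f_k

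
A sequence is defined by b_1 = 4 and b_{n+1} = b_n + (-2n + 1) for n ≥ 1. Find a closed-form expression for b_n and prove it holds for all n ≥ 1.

Claim: b_n = -n^2 + 2n + 3.

Base case: b_1 = 4, and -1^2 + 2·1 + 3 = 4.
Assume b_k = -k^2 + 2k + 3.
Then b_{k+1} = b_k + (-2k + 1) = (-k^2 + 2k + 3) + (-2k + 1) = -k^2 + 4,
and -(k+1)^2 + 2·(k+1) + 3 = -k^2 + 4.
This completes the inductive step, so b_n = -n^2 + 2n + 3 for all n ≥ 1.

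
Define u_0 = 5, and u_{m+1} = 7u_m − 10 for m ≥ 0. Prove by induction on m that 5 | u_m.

Base case: u_0 = 5 = 5·1, so 5 | u_0.
Assume 5 | u_r, so u_r = 5t for some integer t.
Then u_{r+1} = 7u_r − 10 = 7·(5t) − 10 = 5(7t − 2), so 5 | u_{r+1}.
So the property holds for r+1, and by induction 5 | u_m for all m ≥ 0.

5 | u_m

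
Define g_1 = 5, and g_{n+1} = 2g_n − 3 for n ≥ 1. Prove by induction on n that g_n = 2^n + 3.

Base case: g_1 = 5, and 2^1 + 3 = 2 + 3 = 5.
Assume g_m = 2^m + 3 for some m ≥ 1.
Then g_{m+1} = 2g_m − 3 = 2·(2^m + 3) − 3 = 2^{m+1} + 6 − 3 = 2^{m+1} + 3.
By induction, g_n = 2^n + 3 for all n ≥ 1.

g_n = 2^n + 3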